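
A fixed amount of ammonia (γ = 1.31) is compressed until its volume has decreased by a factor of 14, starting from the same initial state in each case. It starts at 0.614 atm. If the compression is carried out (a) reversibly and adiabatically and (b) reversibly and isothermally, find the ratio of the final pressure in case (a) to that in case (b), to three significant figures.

Isothermal: P_b = P₁(V₁/V₂) = 0.614×14.
Adiabatic: P_a = P₁(V₁/V₂)^γ = 0.614×14^(1.31).
P_a/P_b = (V₁/V₂)^(γ−1) = 14^(0.31) = 2.266.

P_adiabatic / P_isothermal ≈ 2.27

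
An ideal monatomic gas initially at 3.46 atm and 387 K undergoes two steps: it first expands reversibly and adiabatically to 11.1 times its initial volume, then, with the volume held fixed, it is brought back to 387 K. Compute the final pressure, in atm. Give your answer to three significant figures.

For a monatomic ideal gas γ = 5/3.
Adiabatic step (PV^γ = const): P₂ = 3.46×(1/11.1)^(5/3) = 0.06264 atm; T₂ = 387×(1/11.1)^(2/3) = 77.77 K.
Isochoric: P₃ = P₂(T₃/T₂) = 0.06264 × (387/77.77) = 0.3117 atm.

P₃ ≈ 0.312 atm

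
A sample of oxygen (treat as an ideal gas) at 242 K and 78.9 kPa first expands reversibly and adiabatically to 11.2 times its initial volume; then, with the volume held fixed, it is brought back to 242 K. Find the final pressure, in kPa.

P₃ ≈ 7.04 kPa

For a diatomic ideal gas γ = 7/5.
Adiabatic step (PV^γ = const): P₂ = 78.9×(1/11.2)^(7/5) = 2.68 kPa; T₂ = 242×(1/11.2)^(2/5) = 92.07 K.
Isochoric: P₃ = P₂(T₃/T₂) = 2.68 × (242/92.07) = 7.045 kPa.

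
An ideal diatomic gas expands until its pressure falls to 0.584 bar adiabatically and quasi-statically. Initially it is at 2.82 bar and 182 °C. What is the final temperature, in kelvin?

Along an adiabat T P^((1−γ)/γ) is constant, so T₂ = T₁ (P₂/P₁)^((γ−1)/γ).
For a diatomic ideal gas γ = 7/5, so (γ−1)/γ = 2/7.
T₁ = 182 °C = 455.1 K.
T₂ = 455.1 × (0.584/2.82)^(2/7) = 290.3 K.

T₂ ≈ 290 K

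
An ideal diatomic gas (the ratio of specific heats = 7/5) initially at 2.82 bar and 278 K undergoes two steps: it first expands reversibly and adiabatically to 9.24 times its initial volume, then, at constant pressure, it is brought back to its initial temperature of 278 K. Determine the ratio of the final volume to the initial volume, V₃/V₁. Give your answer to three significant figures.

Adiabatic step: V₂/V₁ = 9.24; T₂ = T₁·(1/9.24)^(2/5) = 114.2 K.
Isobaric step: V₃/V₂ = T₃/T₂ = 278/114.2.
V₃/V₁ = (V₂/V₁)(V₃/V₂) = 9.24 × (278/114.2) = 22.49.

V₃/V₁ ≈ 22.5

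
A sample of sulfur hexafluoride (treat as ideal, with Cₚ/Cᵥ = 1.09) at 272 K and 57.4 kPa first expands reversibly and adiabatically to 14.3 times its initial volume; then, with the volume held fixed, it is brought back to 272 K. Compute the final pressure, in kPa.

P₃ ≈ 4.01 kPa

Adiabatic step (PV^γ = const): P₂ = 57.4×(1/14.3)^(1.09) = 3.159 kPa; T₂ = 272×(1/14.3)^(0.09) = 214.1 K.
Isochoric: P₃ = P₂(T₃/T₂) = 3.159 × (272/214.1) = 4.014 kPa.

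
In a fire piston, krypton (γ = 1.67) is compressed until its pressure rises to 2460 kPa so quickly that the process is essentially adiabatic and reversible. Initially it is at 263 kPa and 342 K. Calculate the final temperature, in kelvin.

T₂ ≈ 839 K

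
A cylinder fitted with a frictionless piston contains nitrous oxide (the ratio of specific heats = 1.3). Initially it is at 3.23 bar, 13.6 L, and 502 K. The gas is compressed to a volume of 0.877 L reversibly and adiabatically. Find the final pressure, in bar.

Since PV^γ is constant along a reversible adiabat, P₂ = P₁ (V₁/V₂)^γ.
P₂ = 3.23 × (13.6/0.877)^(1.3) = 114 bar.

P₂ ≈ 114 bar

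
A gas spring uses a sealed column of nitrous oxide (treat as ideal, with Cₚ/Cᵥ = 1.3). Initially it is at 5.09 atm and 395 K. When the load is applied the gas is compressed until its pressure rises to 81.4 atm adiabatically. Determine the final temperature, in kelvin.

Adiabatic: T₂/T₁ = (P₂/P₁)^((γ−1)/γ).
T₂ = 395 × (81.4/5.09)^(0.231) = 748.9 K.

T₂ ≈ 749 K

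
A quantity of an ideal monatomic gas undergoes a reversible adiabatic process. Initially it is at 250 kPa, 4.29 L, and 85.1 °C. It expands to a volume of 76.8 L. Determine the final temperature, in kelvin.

Adiabatic: T₁V₁^(γ−1) = T₂V₂^(γ−1) ⇒ T₂ = T₁ (V₁/V₂)^(γ−1).
γ = 5/3 for a monatomic ideal gas.
T₁ = 85.1 °C = 358.2 K.
T₂ = 358.2 × (4.29/76.8)^(2/3) = 52.35 K.

T₂ ≈ 52.4 K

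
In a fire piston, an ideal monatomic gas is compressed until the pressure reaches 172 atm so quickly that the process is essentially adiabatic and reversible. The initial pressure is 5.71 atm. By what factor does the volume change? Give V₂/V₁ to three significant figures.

V₂/V₁ ≈ 0.130

From PV^γ = const, V₂/V₁ = (P₁/P₂)^(1/γ).
For a monatomic ideal gas γ = 5/3.
V₂/V₁ = (5.71/172)^(3/5) = 0.1296.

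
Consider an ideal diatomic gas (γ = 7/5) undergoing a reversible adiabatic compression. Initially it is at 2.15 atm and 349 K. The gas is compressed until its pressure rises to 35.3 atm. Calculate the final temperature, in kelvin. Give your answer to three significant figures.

T₂ ≈ 776 K

Adiabatic: T₂/T₁ = (P₂/P₁)^((γ−1)/γ).
T₂ = 349 × (35.3/2.15)^(2/7) = 776.4 K.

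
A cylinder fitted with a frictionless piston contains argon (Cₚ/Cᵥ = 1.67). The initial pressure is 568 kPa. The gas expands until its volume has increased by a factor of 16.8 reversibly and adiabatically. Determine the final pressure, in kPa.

Since PV^γ is constant along a reversible adiabat, P₂ = P₁ (V₁/V₂)^γ.
P₂ = 568 × (1/16.8)^(1.67) = 5.106 kPa.

P₂ ≈ 5.11 kPa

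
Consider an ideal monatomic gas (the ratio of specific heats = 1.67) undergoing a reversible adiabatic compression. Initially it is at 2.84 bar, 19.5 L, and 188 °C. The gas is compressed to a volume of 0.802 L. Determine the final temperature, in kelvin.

T₂ ≈ 3910 K

Adiabatic: T₁V₁^(γ−1) = T₂V₂^(γ−1) ⇒ T₂ = T₁ (V₁/V₂)^(γ−1).
T₁ = 188 °C = 461.1 K.
T₂ = 461.1 × (19.5/0.802)^(0.67) = 3912 K.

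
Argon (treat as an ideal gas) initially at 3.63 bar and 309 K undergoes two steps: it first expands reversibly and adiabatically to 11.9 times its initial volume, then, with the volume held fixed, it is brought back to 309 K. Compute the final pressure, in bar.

P₃ ≈ 0.305 bar

For a monatomic ideal gas γ = 5/3.
Adiabatic step (PV^γ = const): P₂ = 3.63×(1/11.9)^(5/3) = 0.05852 bar; T₂ = 309×(1/11.9)^(2/3) = 59.28 K.
Isochoric: P₃ = P₂(T₃/T₂) = 0.05852 × (309/59.28) = 0.305 bar.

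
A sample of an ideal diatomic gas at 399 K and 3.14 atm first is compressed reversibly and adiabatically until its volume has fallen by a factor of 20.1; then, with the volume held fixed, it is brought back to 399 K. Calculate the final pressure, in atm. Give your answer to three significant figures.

For a diatomic ideal gas γ = 7/5.
Adiabatic step (PV^γ = const): P₂ = 3.14×20.1^(7/5) = 209.6 atm; T₂ = 399×20.1^(2/5) = 1325 K.
Isochoric: P₃ = P₂(T₃/T₂) = 209.6 × (399/1325) = 63.11 atm.

P₃ ≈ 63.1 atm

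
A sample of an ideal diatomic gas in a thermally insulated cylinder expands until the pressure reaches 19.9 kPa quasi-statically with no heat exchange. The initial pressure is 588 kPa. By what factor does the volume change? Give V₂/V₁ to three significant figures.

V₂/V₁ ≈ 11.2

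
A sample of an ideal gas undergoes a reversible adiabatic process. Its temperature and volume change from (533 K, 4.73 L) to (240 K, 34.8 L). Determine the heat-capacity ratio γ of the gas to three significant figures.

γ ≈ 1.40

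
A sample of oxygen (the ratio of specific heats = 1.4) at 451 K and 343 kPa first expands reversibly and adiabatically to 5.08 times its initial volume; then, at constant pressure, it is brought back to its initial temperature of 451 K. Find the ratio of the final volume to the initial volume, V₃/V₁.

V₃/V₁ ≈ 9.73

Adiabatic step: V₂/V₁ = 5.08; T₂ = T₁·(1/5.08)^(0.4) = 235.4 K.
Isobaric step: V₃/V₂ = T₃/T₂ = 451/235.4.
V₃/V₁ = (V₂/V₁)(V₃/V₂) = 5.08 × (451/235.4) = 9.732.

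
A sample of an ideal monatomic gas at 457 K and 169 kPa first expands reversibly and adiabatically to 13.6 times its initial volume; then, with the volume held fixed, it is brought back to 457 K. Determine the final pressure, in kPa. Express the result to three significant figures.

P₃ ≈ 12.4 kPa

For a monatomic ideal gas γ = 5/3.
Adiabatic step (PV^γ = const): P₂ = 169×(1/13.6)^(5/3) = 2.181 kPa; T₂ = 457×(1/13.6)^(2/3) = 80.21 K.
Isochoric: P₃ = P₂(T₃/T₂) = 2.181 × (457/80.21) = 12.43 kPa.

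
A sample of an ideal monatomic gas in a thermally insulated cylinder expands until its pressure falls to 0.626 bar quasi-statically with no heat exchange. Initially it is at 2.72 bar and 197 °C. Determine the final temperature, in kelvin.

Along an adiabat T P^((1−γ)/γ) is constant, so T₂ = T₁ (P₂/P₁)^((γ−1)/γ).
For a monatomic ideal gas γ = 5/3, so (γ−1)/γ = 2/5.
T₁ = 197 °C = 470.1 K.
T₂ = 470.1 × (0.626/2.72)^(2/5) = 261.2 K.

T₂ ≈ 261 K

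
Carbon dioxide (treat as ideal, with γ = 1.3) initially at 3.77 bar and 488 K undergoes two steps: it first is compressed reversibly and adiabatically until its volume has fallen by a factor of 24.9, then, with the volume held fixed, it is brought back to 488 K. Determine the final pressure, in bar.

Adiabatic step (PV^γ = const): P₂ = 3.77×24.9^(1.3) = 246.3 bar; T₂ = 488×24.9^(0.3) = 1280 K.
Isochoric: P₃ = P₂(T₃/T₂) = 246.3 × (488/1280) = 93.87 bar.

P₃ ≈ 93.9 bar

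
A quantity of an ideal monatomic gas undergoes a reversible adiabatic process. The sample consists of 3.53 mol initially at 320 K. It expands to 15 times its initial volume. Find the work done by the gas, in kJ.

W ≈ 11.8 kJ

For a reversible adiabat TV^(γ−1) is constant, so T₂ = T₁ (V₁/V₂)^(γ−1).
γ = 5/3 for a monatomic ideal gas, so γ−1 = 2/3.
T₂ = 320 × (1/15)^(2/3) = 52.61 K.
Q = 0, so ΔU = W_on_gas = nCᵥΔT with Cᵥ = R/(γ−1) = 12.47 J/(mol·K).
ΔU = 3.53 × 12.47 × (52.61 − 320) = -11770 J.
Work done by the gas = −ΔU = 11770 J.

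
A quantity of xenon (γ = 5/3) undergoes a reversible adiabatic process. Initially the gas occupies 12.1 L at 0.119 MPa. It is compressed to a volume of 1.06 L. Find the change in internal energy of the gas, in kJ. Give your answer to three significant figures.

P₂ = P₁(V₁/V₂)^γ = 0.119×(12.1/1.06)^(5/3) = 6.887 MPa.
For a reversible adiabat, W_by_gas = (P₁V₁ − P₂V₂)/(γ−1).
W_by = (119000×0.0121 − 6.887×10^6×0.00106) / (2/3) = -8790 J.
Q = 0 ⇒ ΔU = −W_by = 8790 J.

ΔU ≈ 8.79 kJ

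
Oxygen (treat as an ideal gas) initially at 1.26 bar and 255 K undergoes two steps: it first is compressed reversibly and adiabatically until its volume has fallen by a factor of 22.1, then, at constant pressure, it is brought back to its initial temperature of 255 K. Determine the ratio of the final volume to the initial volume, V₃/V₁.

V₃/V₁ ≈ 0.0131

For a diatomic ideal gas γ = 7/5.
Adiabatic step: V₂/V₁ = 0.04525; T₂ = T₁·22.1^(2/5) = 879.6 K.
Isobaric step: V₃/V₂ = T₃/T₂ = 255/879.6.
V₃/V₁ = (V₂/V₁)(V₃/V₂) = 0.04525 × (255/879.6) = 0.01312.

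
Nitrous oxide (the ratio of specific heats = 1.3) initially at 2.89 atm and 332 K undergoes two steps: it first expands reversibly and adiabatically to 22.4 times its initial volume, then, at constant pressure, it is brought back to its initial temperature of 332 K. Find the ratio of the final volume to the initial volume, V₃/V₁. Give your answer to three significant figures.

V₃/V₁ ≈ 56.9

Adiabatic step: V₂/V₁ = 22.4; T₂ = T₁·(1/22.4)^(0.3) = 130.6 K.
Isobaric step: V₃/V₂ = T₃/T₂ = 332/130.6.
V₃/V₁ = (V₂/V₁)(V₃/V₂) = 22.4 × (332/130.6) = 56.93.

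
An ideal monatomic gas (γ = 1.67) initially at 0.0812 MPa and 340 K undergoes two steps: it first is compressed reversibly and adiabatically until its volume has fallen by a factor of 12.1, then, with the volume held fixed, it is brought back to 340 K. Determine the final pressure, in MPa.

P₃ ≈ 0.983 MPa

Adiabatic step (PV^γ = const): P₂ = 0.0812×12.1^(1.67) = 5.222 MPa; T₂ = 340×12.1^(0.67) = 1807 K.
Isochoric: P₃ = P₂(T₃/T₂) = 5.222 × (340/1807) = 0.9825 MPa.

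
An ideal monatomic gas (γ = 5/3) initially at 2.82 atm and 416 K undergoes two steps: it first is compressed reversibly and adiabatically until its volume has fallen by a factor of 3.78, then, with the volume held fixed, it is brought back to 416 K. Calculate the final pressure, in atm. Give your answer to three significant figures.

P₃ ≈ 10.7 atm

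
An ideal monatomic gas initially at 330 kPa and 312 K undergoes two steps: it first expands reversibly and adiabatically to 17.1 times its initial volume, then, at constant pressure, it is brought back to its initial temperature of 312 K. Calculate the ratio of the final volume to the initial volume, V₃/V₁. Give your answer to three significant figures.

V₃/V₁ ≈ 113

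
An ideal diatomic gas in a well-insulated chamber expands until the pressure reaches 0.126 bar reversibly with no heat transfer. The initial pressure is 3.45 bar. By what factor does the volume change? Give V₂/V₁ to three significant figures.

From PV^γ = const, V₂/V₁ = (P₁/P₂)^(1/γ).
For a diatomic ideal gas γ = 7/5.
V₂/V₁ = (3.45/0.126)^(5/7) = 10.64.

V₂/V₁ ≈ 10.6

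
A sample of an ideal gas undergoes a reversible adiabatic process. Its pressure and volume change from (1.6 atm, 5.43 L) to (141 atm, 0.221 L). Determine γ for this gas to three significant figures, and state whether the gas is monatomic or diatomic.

PV^γ = const ⇒ γ = ln(P₂/P₁) / ln(V₁/V₂).
γ = ln(141/1.6) / ln(5.43/0.221) = 1.399.
γ ≈ 1.40 is close to 7/5, so the gas is diatomic.

γ ≈ 1.40; diatomic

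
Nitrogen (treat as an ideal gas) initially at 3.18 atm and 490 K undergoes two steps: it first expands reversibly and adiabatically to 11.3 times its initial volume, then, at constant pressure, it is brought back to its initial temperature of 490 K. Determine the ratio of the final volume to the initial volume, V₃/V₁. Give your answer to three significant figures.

V₃/V₁ ≈ 29.8

For a diatomic ideal gas γ = 7/5.
Adiabatic step: V₂/V₁ = 11.3; T₂ = T₁·(1/11.3)^(2/5) = 185.8 K.
Isobaric step: V₃/V₂ = T₃/T₂ = 490/185.8.
V₃/V₁ = (V₂/V₁)(V₃/V₂) = 11.3 × (490/185.8) = 29.81.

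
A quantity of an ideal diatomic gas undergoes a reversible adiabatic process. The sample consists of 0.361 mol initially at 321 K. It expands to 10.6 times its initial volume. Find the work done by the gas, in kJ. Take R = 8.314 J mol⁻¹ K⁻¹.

W ≈ 1.47 kJ

For a reversible adiabat TV^(γ−1) is constant, so T₂ = T₁ (V₁/V₂)^(γ−1).
γ = 7/5 for a diatomic ideal gas, so γ−1 = 2/5.
T₂ = 321 × (1/10.6)^(2/5) = 124.8 K.
Q = 0, so ΔU = W_on_gas = nCᵥΔT with Cᵥ = R/(γ−1) = 20.79 J/(mol·K).
ΔU = 0.361 × 20.79 × (124.8 − 321) = -1472 J.
Work done by the gas = −ΔU = 1472 J.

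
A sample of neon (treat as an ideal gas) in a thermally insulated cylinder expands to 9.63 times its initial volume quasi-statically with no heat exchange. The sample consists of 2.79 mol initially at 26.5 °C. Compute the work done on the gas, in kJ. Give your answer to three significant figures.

Adiabatic: T₁V₁^(γ−1) = T₂V₂^(γ−1) ⇒ T₂ = T₁ (V₁/V₂)^(γ−1).
γ = 5/3 for a monatomic ideal gas, so γ−1 = 2/3.
T₁ = 26.5 °C = 299.6 K.
T₂ = 299.6 × (1/9.63)^(2/3) = 66.2 K.
Q = 0, so ΔU = W_on_gas = nCᵥΔT with Cᵥ = R/(γ−1) = 12.47 J/(mol·K).
ΔU = 2.79 × 12.47 × (66.2 − 299.6) = -8123 J.

W ≈ -8.12 kJ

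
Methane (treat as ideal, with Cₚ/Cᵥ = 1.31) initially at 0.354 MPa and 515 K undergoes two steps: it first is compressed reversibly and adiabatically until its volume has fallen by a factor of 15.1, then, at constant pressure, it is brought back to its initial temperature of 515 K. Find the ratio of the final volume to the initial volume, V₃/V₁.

Adiabatic step: V₂/V₁ = 0.06623; T₂ = T₁·15.1^(0.31) = 1195 K.
Isobaric step: V₃/V₂ = T₃/T₂ = 515/1195.
V₃/V₁ = (V₂/V₁)(V₃/V₂) = 0.06623 × (515/1195) = 0.02855.

V₃/V₁ ≈ 0.0285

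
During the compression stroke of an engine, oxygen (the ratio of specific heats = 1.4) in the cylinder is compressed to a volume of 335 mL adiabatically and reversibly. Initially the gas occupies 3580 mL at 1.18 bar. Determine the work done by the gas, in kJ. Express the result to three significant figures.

W ≈ -1.67 kJ

P₂ = P₁(V₁/V₂)^γ = 1.18×(3580/335)^(1.4) = 32.53 bar.
For a reversible adiabat, W_by_gas = (P₁V₁ − P₂V₂)/(γ−1).
W_by = (118000×0.00358 − 3.253×10^6×0.000335) / (0.4) = -1668 J.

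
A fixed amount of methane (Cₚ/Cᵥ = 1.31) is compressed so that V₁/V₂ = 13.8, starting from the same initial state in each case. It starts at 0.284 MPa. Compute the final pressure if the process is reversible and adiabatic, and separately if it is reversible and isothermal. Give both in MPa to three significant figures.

adiabatic: 8.84 MPa; isothermal: 3.92 MPa

Isothermal: P₂ = P₁(V₁/V₂) = 0.284×13.8 = 3.919 MPa.
Adiabatic: P₂ = P₁(V₁/V₂)^γ = 0.284×13.8^(1.31) = 8.842 MPa.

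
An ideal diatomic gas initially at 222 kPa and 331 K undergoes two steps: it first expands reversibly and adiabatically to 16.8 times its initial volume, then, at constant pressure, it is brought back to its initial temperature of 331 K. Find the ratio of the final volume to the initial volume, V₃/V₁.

V₃/V₁ ≈ 51.9

For a diatomic ideal gas γ = 7/5.
Adiabatic step: V₂/V₁ = 16.8; T₂ = T₁·(1/16.8)^(2/5) = 107.1 K.
Isobaric step: V₃/V₂ = T₃/T₂ = 331/107.1.
V₃/V₁ = (V₂/V₁)(V₃/V₂) = 16.8 × (331/107.1) = 51.93.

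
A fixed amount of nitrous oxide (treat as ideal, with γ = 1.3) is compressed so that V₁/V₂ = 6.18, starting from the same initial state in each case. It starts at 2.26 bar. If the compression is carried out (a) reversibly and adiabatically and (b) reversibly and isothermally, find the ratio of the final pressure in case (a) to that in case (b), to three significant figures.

Isothermal: P_b = P₁(V₁/V₂) = 2.26×6.18.
Adiabatic: P_a = P₁(V₁/V₂)^γ = 2.26×6.18^(1.3).
P_a/P_b = (V₁/V₂)^(γ−1) = 6.18^(0.3) = 1.727.

P_adiabatic / P_isothermal ≈ 1.73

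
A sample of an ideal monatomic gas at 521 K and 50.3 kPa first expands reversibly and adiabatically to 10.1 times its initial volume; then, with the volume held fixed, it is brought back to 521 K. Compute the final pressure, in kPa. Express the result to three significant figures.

P₃ ≈ 4.98 kPa

For a monatomic ideal gas γ = 5/3.
Adiabatic step (PV^γ = const): P₂ = 50.3×(1/10.1)^(5/3) = 1.066 kPa; T₂ = 521×(1/10.1)^(2/3) = 111.5 K.
Isochoric: P₃ = P₂(T₃/T₂) = 1.066 × (521/111.5) = 4.98 kPa.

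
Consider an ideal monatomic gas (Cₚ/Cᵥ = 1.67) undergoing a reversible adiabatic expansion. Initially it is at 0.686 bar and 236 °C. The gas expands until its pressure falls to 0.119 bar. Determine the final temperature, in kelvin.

Adiabatic: T₂/T₁ = (P₂/P₁)^((γ−1)/γ).
T₁ = 236 °C = 509.1 K.
T₂ = 509.1 × (0.119/0.686)^(0.401) = 252.1 K.

T₂ ≈ 252 K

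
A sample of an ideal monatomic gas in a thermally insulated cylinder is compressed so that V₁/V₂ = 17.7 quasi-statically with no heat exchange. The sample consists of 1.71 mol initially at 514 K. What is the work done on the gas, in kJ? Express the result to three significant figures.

For a reversible adiabat TV^(γ−1) is constant, so T₂ = T₁ (V₁/V₂)^(γ−1).
γ = 5/3 for a monatomic ideal gas, so γ−1 = 2/3.
T₂ = 514 × 17.7^(2/3) = 3491 K.
Q = 0, so ΔU = W_on_gas = nCᵥΔT with Cᵥ = R/(γ−1) = 12.47 J/(mol·K).
ΔU = 1.71 × 12.47 × (3491 − 514) = 63480 J.

W ≈ 63.5 kJ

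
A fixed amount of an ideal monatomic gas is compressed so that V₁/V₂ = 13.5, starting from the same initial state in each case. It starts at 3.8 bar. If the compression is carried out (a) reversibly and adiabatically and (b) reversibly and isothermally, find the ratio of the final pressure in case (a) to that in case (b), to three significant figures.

For a monatomic ideal gas γ = 5/3.
Isothermal: P_b = P₁(V₁/V₂) = 3.8×13.5.
Adiabatic: P_a = P₁(V₁/V₂)^γ = 3.8×13.5^(5/3).
P_a/P_b = (V₁/V₂)^(γ−1) = 13.5^(2/3) = 5.67.

P_adiabatic / P_isothermal ≈ 5.67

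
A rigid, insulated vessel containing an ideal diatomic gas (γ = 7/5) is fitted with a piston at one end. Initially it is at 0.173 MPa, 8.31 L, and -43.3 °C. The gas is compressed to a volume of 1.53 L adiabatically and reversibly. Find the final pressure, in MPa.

Since PV^γ is constant along a reversible adiabat, P₂ = P₁ (V₁/V₂)^γ.
P₂ = 0.173 × (8.31/1.53)^(7/5) = 1.849 MPa.

P₂ ≈ 1.85 MPa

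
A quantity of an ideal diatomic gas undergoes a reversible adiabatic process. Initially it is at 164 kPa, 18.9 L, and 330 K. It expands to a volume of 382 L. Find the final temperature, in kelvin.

Adiabatic: T₁V₁^(γ−1) = T₂V₂^(γ−1) ⇒ T₂ = T₁ (V₁/V₂)^(γ−1).
γ = 7/5 for a diatomic ideal gas.
T₂ = 330 × (18.9/382)^(2/5) = 99.15 K.

T₂ ≈ 99.1 K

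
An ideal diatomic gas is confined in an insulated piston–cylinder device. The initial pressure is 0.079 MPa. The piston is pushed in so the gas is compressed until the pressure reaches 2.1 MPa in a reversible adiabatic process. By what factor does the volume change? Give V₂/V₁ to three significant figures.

V₂/V₁ ≈ 0.0960

From PV^γ = const, V₂/V₁ = (P₁/P₂)^(1/γ).
For a diatomic ideal gas γ = 7/5.
V₂/V₁ = (0.079/2.1)^(5/7) = 0.09604.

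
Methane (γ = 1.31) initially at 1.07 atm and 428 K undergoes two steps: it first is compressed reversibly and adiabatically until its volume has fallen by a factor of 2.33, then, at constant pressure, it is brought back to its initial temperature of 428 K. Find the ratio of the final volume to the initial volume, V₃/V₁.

V₃/V₁ ≈ 0.330

Adiabatic step: V₂/V₁ = 0.4292; T₂ = T₁·2.33^(0.31) = 556.3 K.
Isobaric step: V₃/V₂ = T₃/T₂ = 428/556.3.
V₃/V₁ = (V₂/V₁)(V₃/V₂) = 0.4292 × (428/556.3) = 0.3302.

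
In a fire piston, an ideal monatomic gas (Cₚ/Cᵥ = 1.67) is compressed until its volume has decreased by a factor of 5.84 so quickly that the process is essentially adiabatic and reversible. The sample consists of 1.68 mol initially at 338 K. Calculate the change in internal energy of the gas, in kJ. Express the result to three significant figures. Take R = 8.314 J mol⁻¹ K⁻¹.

ΔU ≈ 15.9 kJ

For a reversible adiabat TV^(γ−1) is constant, so T₂ = T₁ (V₁/V₂)^(γ−1).
T₂ = 338 × 5.84^(0.67) = 1103 K.
Q = 0, so ΔU = W_on_gas = nCᵥΔT with Cᵥ = R/(γ−1) = 12.41 J/(mol·K).
ΔU = 1.68 × 12.41 × (1103 − 338) = 15940 J.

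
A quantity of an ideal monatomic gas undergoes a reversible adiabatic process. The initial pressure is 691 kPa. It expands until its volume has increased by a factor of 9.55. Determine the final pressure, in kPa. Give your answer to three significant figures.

P₂ ≈ 16.1 kPa

Since PV^γ is constant along a reversible adiabat, P₂ = P₁ (V₁/V₂)^γ.
For a monatomic ideal gas γ = 5/3.
P₂ = 691 × (1/9.55)^(5/3) = 16.07 kPa.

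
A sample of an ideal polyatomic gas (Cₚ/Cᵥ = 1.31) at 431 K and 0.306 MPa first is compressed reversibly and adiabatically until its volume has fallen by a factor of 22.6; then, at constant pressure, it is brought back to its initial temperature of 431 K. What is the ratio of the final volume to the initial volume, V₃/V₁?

Adiabatic step: V₂/V₁ = 0.04425; T₂ = T₁·22.6^(0.31) = 1133 K.
Isobaric step: V₃/V₂ = T₃/T₂ = 431/1133.
V₃/V₁ = (V₂/V₁)(V₃/V₂) = 0.04425 × (431/1133) = 0.01683.

V₃/V₁ ≈ 0.0168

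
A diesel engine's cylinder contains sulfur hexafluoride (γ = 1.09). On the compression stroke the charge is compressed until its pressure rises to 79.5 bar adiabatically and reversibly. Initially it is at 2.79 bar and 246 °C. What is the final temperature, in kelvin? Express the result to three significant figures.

T₂ ≈ 685 K

Along an adiabat T P^((1−γ)/γ) is constant, so T₂ = T₁ (P₂/P₁)^((γ−1)/γ).
T₁ = 246 °C = 519.1 K.
T₂ = 519.1 × (79.5/2.79)^(0.0826) = 684.6 K.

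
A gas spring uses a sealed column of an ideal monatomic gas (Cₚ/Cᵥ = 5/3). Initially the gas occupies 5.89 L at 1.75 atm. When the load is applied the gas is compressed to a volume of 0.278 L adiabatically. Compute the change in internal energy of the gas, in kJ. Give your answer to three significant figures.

ΔU ≈ 10.4 kJ

P₂ = P₁(V₁/V₂)^γ = 1.75×(5.89/0.278)^(5/3) = 283.9 atm.
For a reversible adiabat, W_by_gas = (P₁V₁ − P₂V₂)/(γ−1).
W_by = (177300×0.00589 − 2.877×10^7×0.000278) / (2/3) = -10430 J.
Q = 0 ⇒ ΔU = −W_by = 10430 J.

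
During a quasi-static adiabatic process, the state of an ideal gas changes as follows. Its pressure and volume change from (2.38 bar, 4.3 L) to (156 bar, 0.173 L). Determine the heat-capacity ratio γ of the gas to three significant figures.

PV^γ = const ⇒ γ = ln(P₂/P₁) / ln(V₁/V₂).
γ = ln(156/2.38) / ln(4.3/0.173) = 1.302.

γ ≈ 1.30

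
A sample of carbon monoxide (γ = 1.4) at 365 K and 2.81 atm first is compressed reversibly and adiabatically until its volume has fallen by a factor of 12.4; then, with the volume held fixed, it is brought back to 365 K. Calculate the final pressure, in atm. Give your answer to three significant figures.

P₃ ≈ 34.8 atm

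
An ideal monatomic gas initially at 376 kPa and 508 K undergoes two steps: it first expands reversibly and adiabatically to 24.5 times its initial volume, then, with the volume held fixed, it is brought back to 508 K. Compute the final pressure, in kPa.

For a monatomic ideal gas γ = 5/3.
Adiabatic step (PV^γ = const): P₂ = 376×(1/24.5)^(5/3) = 1.819 kPa; T₂ = 508×(1/24.5)^(2/3) = 60.22 K.
Isochoric: P₃ = P₂(T₃/T₂) = 1.819 × (508/60.22) = 15.35 kPa.

P₃ ≈ 15.3 kPa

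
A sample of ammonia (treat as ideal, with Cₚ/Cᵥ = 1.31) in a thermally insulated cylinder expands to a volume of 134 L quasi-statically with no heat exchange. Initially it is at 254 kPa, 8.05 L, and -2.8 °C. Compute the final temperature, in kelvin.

For a reversible adiabat TV^(γ−1) is constant, so T₂ = T₁ (V₁/V₂)^(γ−1).
T₁ = -2.8 °C = 270.3 K.
T₂ = 270.3 × (8.05/134)^(0.31) = 113.1 K.

T₂ ≈ 113 K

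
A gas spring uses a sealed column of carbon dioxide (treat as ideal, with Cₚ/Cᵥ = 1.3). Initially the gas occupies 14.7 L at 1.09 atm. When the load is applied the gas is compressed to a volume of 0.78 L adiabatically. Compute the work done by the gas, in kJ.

P₂ = P₁(V₁/V₂)^γ = 1.09×(14.7/0.78)^(1.3) = 49.57 atm.
For a reversible adiabat, W_by_gas = (P₁V₁ − P₂V₂)/(γ−1).
W_by = (110400×0.0147 − 5.023×10^6×0.00078) / (0.3) = -7647 J.

W ≈ -7.65 kJ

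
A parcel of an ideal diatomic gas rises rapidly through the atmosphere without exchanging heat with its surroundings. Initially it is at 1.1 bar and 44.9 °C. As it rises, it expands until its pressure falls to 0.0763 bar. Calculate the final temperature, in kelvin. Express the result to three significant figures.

Adiabatic: T₂/T₁ = (P₂/P₁)^((γ−1)/γ).
For a diatomic ideal gas γ = 7/5, so (γ−1)/γ = 2/7.
T₁ = 44.9 °C = 318 K.
T₂ = 318 × (0.0763/1.1)^(2/7) = 148.4 K.

T₂ ≈ 148 K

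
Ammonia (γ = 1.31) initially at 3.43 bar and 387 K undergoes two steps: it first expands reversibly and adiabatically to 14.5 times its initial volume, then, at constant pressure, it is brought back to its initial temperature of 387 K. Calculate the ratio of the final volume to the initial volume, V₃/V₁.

V₃/V₁ ≈ 33.2

Adiabatic step: V₂/V₁ = 14.5; T₂ = T₁·(1/14.5)^(0.31) = 168.9 K.
Isobaric step: V₃/V₂ = T₃/T₂ = 387/168.9.
V₃/V₁ = (V₂/V₁)(V₃/V₂) = 14.5 × (387/168.9) = 33.22.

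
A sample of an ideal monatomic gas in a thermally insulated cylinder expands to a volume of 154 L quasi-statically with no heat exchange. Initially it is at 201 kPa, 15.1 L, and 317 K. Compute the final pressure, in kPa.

P₂ ≈ 4.19 kPa

Since PV^γ is constant along a reversible adiabat, P₂ = P₁ (V₁/V₂)^γ.
γ = 5/3 for a monatomic ideal gas.
P₂ = 201 × (15.1/154)^(5/3) = 4.191 kPa.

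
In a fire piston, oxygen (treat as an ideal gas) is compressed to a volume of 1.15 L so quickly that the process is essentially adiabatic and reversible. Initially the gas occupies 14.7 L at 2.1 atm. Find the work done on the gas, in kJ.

γ = 7/5 for a diatomic ideal gas.
P₂ = P₁(V₁/V₂)^γ = 2.1×(14.7/1.15)^(7/5) = 74.39 atm.
For a reversible adiabat, W_by_gas = (P₁V₁ − P₂V₂)/(γ−1).
W_by = (212800×0.0147 − 7.537×10^6×0.00115) / (2/5) = -13850 J.
W_on_gas = −W_by = 13850 J.

W ≈ 13.8 kJ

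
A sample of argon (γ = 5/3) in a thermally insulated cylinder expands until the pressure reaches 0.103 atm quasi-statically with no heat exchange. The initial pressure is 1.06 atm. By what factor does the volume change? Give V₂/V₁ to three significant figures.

From PV^γ = const, V₂/V₁ = (P₁/P₂)^(1/γ).
V₂/V₁ = (1.06/0.103)^(3/5) = 4.05.

V₂/V₁ ≈ 4.05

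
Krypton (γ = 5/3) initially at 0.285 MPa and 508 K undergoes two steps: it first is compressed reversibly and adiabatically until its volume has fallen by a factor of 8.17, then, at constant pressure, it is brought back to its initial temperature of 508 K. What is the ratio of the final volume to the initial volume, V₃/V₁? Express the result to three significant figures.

V₃/V₁ ≈ 0.0302

Adiabatic step: V₂/V₁ = 0.1224; T₂ = T₁·8.17^(2/3) = 2061 K.
Isobaric step: V₃/V₂ = T₃/T₂ = 508/2061.
V₃/V₁ = (V₂/V₁)(V₃/V₂) = 0.1224 × (508/2061) = 0.03017.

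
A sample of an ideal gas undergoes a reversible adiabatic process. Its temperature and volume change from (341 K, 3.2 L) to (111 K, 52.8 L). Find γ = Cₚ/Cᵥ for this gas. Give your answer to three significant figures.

γ ≈ 1.40

TV^(γ−1) = const ⇒ γ − 1 = ln(T₂/T₁) / ln(V₁/V₂).
γ = 1 + ln(111/341) / ln(3.2/52.8) = 1.4.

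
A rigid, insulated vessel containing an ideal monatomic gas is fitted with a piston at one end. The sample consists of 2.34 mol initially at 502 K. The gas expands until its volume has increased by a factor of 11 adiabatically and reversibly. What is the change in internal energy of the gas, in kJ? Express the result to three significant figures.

ΔU ≈ -11.7 kJ

For a reversible adiabat TV^(γ−1) is constant, so T₂ = T₁ (V₁/V₂)^(γ−1).
γ = 5/3 for a monatomic ideal gas, so γ−1 = 2/3.
T₂ = 502 × (1/11)^(2/3) = 101.5 K.
Q = 0, so ΔU = W_on_gas = nCᵥΔT with Cᵥ = R/(γ−1) = 12.47 J/(mol·K).
ΔU = 2.34 × 12.47 × (101.5 − 502) = -11690 J.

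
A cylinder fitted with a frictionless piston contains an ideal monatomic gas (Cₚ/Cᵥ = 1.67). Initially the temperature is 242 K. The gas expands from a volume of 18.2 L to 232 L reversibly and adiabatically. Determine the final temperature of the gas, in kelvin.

T₂ ≈ 44.0 K

For a reversible adiabat TV^(γ−1) is constant, so T₂ = T₁ (V₁/V₂)^(γ−1).
T₂ = 242 × (18.2/232)^(0.67) = 43.97 K.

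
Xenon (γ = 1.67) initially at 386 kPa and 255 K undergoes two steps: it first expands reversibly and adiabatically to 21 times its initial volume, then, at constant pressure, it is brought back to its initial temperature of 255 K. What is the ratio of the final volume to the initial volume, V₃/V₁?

V₃/V₁ ≈ 161

Adiabatic step: V₂/V₁ = 21; T₂ = T₁·(1/21)^(0.67) = 33.16 K.
Isobaric step: V₃/V₂ = T₃/T₂ = 255/33.16.
V₃/V₁ = (V₂/V₁)(V₃/V₂) = 21 × (255/33.16) = 161.5.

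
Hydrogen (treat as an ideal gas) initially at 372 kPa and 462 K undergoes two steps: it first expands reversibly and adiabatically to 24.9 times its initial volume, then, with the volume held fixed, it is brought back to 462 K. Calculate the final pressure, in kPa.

P₃ ≈ 14.9 kPa

For a diatomic ideal gas γ = 7/5.
Adiabatic step (PV^γ = const): P₂ = 372×(1/24.9)^(7/5) = 4.129 kPa; T₂ = 462×(1/24.9)^(2/5) = 127.7 K.
Isochoric: P₃ = P₂(T₃/T₂) = 4.129 × (462/127.7) = 14.94 kPa.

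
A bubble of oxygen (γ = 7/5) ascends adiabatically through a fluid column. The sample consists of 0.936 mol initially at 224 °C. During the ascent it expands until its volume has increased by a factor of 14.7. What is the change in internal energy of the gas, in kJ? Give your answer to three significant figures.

ΔU ≈ -6.37 kJ

Adiabatic: T₁V₁^(γ−1) = T₂V₂^(γ−1) ⇒ T₂ = T₁ (V₁/V₂)^(γ−1).
T₁ = 224 °C = 497.1 K.
T₂ = 497.1 × (1/14.7)^(2/5) = 169.7 K.
Q = 0, so ΔU = W_on_gas = nCᵥΔT with Cᵥ = R/(γ−1) = 20.79 J/(mol·K).
ΔU = 0.936 × 20.79 × (169.7 − 497.1) = -6371 J.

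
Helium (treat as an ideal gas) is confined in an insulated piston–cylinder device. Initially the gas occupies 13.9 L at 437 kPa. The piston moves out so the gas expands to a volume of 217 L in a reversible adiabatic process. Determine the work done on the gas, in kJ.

W ≈ -7.65 kJ

γ = 5/3 for a monatomic ideal gas.
P₂ = P₁(V₁/V₂)^γ = 437×(13.9/217)^(5/3) = 4.481 kPa.
For a reversible adiabat, W_by_gas = (P₁V₁ − P₂V₂)/(γ−1).
W_by = (437000×0.0139 − 4481×0.217) / (2/3) = 7653 J.
W_on_gas = −W_by = -7653 J.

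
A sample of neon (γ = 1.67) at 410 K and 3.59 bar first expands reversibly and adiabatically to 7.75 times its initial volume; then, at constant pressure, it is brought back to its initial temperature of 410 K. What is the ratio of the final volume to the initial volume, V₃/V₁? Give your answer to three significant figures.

V₃/V₁ ≈ 30.6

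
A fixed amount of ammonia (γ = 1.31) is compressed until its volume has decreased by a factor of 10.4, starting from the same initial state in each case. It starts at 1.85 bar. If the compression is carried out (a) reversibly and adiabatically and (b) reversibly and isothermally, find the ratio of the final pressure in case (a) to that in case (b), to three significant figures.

P_adiabatic / P_isothermal ≈ 2.07

Isothermal: P_b = P₁(V₁/V₂) = 1.85×10.4.
Adiabatic: P_a = P₁(V₁/V₂)^γ = 1.85×10.4^(1.31).
P_a/P_b = (V₁/V₂)^(γ−1) = 10.4^(0.31) = 2.067.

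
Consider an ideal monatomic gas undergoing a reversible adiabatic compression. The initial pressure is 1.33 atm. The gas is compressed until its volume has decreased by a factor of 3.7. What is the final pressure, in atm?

Adiabatic: P₁V₁^γ = P₂V₂^γ ⇒ P₂ = P₁ (V₁/V₂)^γ.
For a monatomic ideal gas γ = 5/3.
P₂ = 1.33 × 3.7^(5/3) = 11.77 atm.

P₂ ≈ 11.8 atm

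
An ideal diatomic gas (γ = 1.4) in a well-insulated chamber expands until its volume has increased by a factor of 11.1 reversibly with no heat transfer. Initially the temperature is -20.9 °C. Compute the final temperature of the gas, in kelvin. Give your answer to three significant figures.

T₂ ≈ 96.3 K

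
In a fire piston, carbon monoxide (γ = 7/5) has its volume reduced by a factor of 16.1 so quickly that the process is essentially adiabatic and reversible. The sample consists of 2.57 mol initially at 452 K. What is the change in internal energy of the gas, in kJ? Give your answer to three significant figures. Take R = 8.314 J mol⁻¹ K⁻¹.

For a reversible adiabat TV^(γ−1) is constant, so T₂ = T₁ (V₁/V₂)^(γ−1).
T₂ = 452 × 16.1^(2/5) = 1374 K.
Q = 0, so ΔU = W_on_gas = nCᵥΔT with Cᵥ = R/(γ−1) = 20.79 J/(mol·K).
ΔU = 2.57 × 20.79 × (1374 − 452) = 49230 J.

ΔU ≈ 49.2 kJ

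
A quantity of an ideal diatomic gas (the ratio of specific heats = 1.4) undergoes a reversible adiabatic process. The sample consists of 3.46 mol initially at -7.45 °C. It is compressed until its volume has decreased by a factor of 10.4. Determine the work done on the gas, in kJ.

For a reversible adiabat TV^(γ−1) is constant, so T₂ = T₁ (V₁/V₂)^(γ−1).
T₁ = -7.45 °C = 265.7 K.
T₂ = 265.7 × 10.4^(0.4) = 678 K.
Q = 0, so ΔU = W_on_gas = nCᵥΔT with Cᵥ = R/(γ−1) = 20.79 J/(mol·K).
ΔU = 3.46 × 20.79 × (678 − 265.7) = 29650 J.

W ≈ 29.6 kJ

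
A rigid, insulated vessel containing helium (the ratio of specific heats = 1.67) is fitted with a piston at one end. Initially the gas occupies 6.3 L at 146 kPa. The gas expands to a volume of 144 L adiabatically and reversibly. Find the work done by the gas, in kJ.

W ≈ 1.20 kJ

P₂ = P₁(V₁/V₂)^γ = 146×(6.3/144)^(1.67) = 0.7848 kPa.
For a reversible adiabat, W_by_gas = (P₁V₁ − P₂V₂)/(γ−1).
W_by = (146000×0.0063 − 784.8×0.144) / (0.67) = 1204 J.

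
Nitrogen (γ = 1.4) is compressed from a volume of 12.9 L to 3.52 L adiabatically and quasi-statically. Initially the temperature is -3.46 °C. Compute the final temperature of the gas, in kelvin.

T₂ ≈ 453 K

For a reversible adiabat TV^(γ−1) is constant, so T₂ = T₁ (V₁/V₂)^(γ−1).
T₁ = -3.46 °C = 269.7 K.
T₂ = 269.7 × (12.9/3.52)^(0.4) = 453.4 K.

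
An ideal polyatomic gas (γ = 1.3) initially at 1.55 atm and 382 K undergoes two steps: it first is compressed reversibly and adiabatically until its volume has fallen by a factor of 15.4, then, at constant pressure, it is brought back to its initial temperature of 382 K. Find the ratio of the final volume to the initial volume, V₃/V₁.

Adiabatic step: V₂/V₁ = 0.06494; T₂ = T₁·15.4^(0.3) = 867.6 K.
Isobaric step: V₃/V₂ = T₃/T₂ = 382/867.6.
V₃/V₁ = (V₂/V₁)(V₃/V₂) = 0.06494 × (382/867.6) = 0.02859.

V₃/V₁ ≈ 0.0286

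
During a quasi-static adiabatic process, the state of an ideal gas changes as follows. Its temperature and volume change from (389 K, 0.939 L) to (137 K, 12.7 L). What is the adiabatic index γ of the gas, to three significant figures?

TV^(γ−1) = const ⇒ γ − 1 = ln(T₂/T₁) / ln(V₁/V₂).
γ = 1 + ln(137/389) / ln(0.939/12.7) = 1.401.

γ ≈ 1.40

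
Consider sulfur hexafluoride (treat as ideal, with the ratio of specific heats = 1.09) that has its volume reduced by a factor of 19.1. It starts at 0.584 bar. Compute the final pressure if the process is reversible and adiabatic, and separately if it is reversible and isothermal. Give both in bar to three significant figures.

adiabatic: 14.5 bar; isothermal: 11.2 bar

Isothermal: P₂ = P₁(V₁/V₂) = 0.584×19.1 = 11.15 bar.
Adiabatic: P₂ = P₁(V₁/V₂)^γ = 0.584×19.1^(1.09) = 14.55 bar.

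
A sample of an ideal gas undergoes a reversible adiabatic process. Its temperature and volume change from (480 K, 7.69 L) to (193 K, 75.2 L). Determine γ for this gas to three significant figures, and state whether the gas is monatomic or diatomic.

TV^(γ−1) = const ⇒ γ − 1 = ln(T₂/T₁) / ln(V₁/V₂).
γ = 1 + ln(193/480) / ln(7.69/75.2) = 1.4.
γ ≈ 1.40 is close to 7/5, so the gas is diatomic.

γ ≈ 1.40; diatomic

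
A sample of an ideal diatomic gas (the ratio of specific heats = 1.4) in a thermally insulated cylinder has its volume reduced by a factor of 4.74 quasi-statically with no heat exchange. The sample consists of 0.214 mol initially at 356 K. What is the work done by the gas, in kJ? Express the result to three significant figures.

W ≈ -1.37 kJ

Adiabatic: T₁V₁^(γ−1) = T₂V₂^(γ−1) ⇒ T₂ = T₁ (V₁/V₂)^(γ−1).
T₂ = 356 × 4.74^(0.4) = 663.4 K.
Q = 0, so ΔU = W_on_gas = nCᵥΔT with Cᵥ = R/(γ−1) = 20.79 J/(mol·K).
ΔU = 0.214 × 20.79 × (663.4 − 356) = 1367 J.
Work done by the gas = −ΔU = -1367 J.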